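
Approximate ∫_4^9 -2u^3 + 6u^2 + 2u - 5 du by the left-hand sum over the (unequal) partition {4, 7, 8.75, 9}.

Subinterval widths: 3, 1.75, 0.25.
Left endpoints: 4, 7, 8.75.
f(4) = -29, f(7) = -383, f(8.75) = -867.96875.
Sum = Σ Δu_i · f(u_i).
Sum = -974.2421875.

-974.2421875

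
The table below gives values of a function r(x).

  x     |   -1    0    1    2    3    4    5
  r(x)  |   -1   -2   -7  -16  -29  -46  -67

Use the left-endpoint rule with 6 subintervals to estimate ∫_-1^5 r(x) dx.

Δx = 1.
Sum = 1·[(-1) + (-2) + (-7) + (-16) + (-29) + (-46)] = -101.

-101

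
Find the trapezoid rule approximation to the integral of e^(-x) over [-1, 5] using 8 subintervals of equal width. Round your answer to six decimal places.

2.837472

Δx = (5 − (-1))/8 = 0.75.
f(-1) ≈ 2.718282, f(-0.25) ≈ 1.284025, f(0.5) ≈ 0.606531, f(1.25) ≈ 0.286505, f(2) ≈ 0.135335, f(2.75) ≈ 0.063928, f(3.5) ≈ 0.030197, f(4.25) ≈ 0.014264, f(5) ≈ 0.006738.
T_8 = (Δx/2)·[f(x_0) + 2f(x_1) + ... + 2f(x_{7}) + f(x_8)].
Sum ≈ 2.837472.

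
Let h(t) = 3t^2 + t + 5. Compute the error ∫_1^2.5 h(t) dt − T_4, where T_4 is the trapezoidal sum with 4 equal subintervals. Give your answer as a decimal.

-0.10546875

Exact integral: ∫_1^2.5 h(t) dt = 24.75.
T_4 = 24.85546875.
Error = 24.75 − 24.85546875 = -0.10546875.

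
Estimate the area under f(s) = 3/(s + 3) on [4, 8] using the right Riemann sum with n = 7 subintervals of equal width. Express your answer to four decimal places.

Δs = (8 − 4)/7 = 4/7.
Right endpoints: 32/7, 36/7, 40/7, 44/7, 48/7, 52/7, 8.
f(32/7) = 21/53, f(36/7) = 7/19, f(40/7) = 21/61, f(44/7) = 21/65, f(48/7) = 7/23, f(52/7) = 21/73, f(8) = 3/11.
Sum = Δs · [f(32/7) + f(36/7) + f(40/7) + ...].
Sum ≈ 1.3124.

1.3124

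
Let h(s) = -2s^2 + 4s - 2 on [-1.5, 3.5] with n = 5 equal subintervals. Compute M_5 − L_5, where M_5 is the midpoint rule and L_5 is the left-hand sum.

M_5 = -20.
L_5 = -22.5.
M_5 − L_5 = 2.5.

2.5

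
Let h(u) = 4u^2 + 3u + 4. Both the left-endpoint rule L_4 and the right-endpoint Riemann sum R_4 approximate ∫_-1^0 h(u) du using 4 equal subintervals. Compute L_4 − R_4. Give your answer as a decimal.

0.25

L_4 = 4.
R_4 = 3.75.
L_4 − R_4 = 0.25.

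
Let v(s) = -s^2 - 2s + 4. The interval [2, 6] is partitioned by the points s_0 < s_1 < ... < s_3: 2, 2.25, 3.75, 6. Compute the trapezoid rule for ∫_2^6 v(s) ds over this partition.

-87.796875

Subinterval widths: 0.25, 1.5, 2.25.
v(2) = -4, v(2.25) = -5.5625, v(3.75) = -17.5625, v(6) = -44.
On each subinterval the trapezoid contributes (Δs_i/2)·[v(s_{i-1}) + v(s_i)].
Sum = -87.796875.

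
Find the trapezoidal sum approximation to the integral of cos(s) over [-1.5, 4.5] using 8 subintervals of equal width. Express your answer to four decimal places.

Δs = (4.5 − (-1.5))/8 = 0.75.
f(-1.5) ≈ 0.0707, f(-0.75) ≈ 0.7317, f(0) ≈ 1.0000, f(0.75) ≈ 0.7317, f(1.5) ≈ 0.0707, f(2.25) ≈ -0.6282, f(3) ≈ -0.9900, f(3.75) ≈ -0.8206, f(4.5) ≈ -0.2108.
T_8 = (Δs/2)·[f(s_0) + 2f(s_1) + ... + 2f(s_{7}) + f(s_8)].
Sum ≈ 0.0190.

0.0190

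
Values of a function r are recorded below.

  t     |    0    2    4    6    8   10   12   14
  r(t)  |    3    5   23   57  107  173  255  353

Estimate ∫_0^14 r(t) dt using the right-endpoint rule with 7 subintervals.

1946

Δt = 2.
Sum = 2·[5 + 23 + 57 + 107 + 173 + 255 + 353] = 1946.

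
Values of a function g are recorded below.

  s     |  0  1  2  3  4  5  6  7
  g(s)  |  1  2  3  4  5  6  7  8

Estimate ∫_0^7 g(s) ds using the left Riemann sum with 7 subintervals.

28

Δs = 1.
Sum = 1·[1 + 2 + 3 + 4 + 5 + 6 + 7] = 28.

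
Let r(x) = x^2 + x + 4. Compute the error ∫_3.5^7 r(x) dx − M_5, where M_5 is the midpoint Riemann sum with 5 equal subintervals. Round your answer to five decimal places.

Exact integral: ∫_3.5^7 r(x) dx ≈ 132.4166667.
M_5 = 132.27375.
Error ≈ 132.4166667 − 132.27375 ≈ 0.14292.

0.14292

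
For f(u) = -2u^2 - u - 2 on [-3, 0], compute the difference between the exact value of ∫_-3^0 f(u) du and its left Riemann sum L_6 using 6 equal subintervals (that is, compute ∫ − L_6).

Exact integral: ∫_-3^0 f(u) du = -19.5.
L_6 = -23.5.
Error = -19.5 − (-23.5) = 4.

4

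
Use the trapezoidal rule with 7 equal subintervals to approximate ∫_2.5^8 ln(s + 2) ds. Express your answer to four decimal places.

Δs = (8 − 2.5)/7 = 11/14.
f(2.5) ≈ 1.5041, f(23/7) ≈ 1.6650, f(57/14) ≈ 1.8036, f(34/7) ≈ 1.9253, f(79/14) ≈ 2.0338, f(45/7) ≈ 2.1316, f(101/14) ≈ 2.2208, f(8) ≈ 2.3026.
T_7 = (Δs/2)·[f(s_0) + 2f(s_1) + ... + 2f(s_{6}) + f(s_7)].
Sum ≈ 10.7512.

10.7512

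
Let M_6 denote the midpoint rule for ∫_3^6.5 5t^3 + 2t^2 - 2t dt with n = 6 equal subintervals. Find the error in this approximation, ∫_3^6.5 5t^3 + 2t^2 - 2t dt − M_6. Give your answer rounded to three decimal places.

Exact integral: ∫_3^6.5 f(t) dt ≈ 2261.91146.
M_6 ≈ 2254.64157.
Error ≈ 2261.91146 − 2254.64157 ≈ 7.270.

7.270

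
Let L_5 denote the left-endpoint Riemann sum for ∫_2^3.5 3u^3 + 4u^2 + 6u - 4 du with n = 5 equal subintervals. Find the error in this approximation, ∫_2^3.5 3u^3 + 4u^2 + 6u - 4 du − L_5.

Exact integral: ∫_2^3.5 f(u) du = 165.796875.
L_5 = 144.45.
Error = 165.796875 − 144.45 = 21.346875.

21.346875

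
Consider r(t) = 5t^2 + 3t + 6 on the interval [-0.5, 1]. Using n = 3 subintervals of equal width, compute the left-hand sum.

10.25

Δt = (1 − (-0.5))/3 = 0.5.
Left endpoints: -0.5, 0, 0.5.
r(-0.5) = 5.75, r(0) = 6, r(0.5) = 8.75.
Sum = Δt · [r(-0.5) + r(0) + r(0.5)].
Sum = 10.25.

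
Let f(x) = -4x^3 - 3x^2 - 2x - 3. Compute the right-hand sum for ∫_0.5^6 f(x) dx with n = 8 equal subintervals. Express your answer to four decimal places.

Δx = (6 − 0.5)/8 = 0.6875.
Right endpoints: 1.1875, 1.875, 2.5625, 3.25, 3.9375, 4.625, 5.3125, 6.
f(1.1875) = -16695/1024, f(1.875) = -43.6640625, f(2.5625) = -97413/1024, f(3.25) = -178.5, f(3.9375) = -308811/1024, f(4.625) = -472.1484375, f(5.3125) = -714777/1024, f(6) = -987.
Sum = Δx · [f(1.1875) + f(1.875) + f(2.5625) + ...].
Sum ≈ -1919.7363.

-1919.7363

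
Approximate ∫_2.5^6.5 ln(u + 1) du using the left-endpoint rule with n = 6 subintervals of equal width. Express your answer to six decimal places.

Δu = (6.5 − 2.5)/6 = 2/3.
Left endpoints: 2.5, 19/6, 23/6, 4.5, 31/6, 35/6.
f(2.5) ≈ 1.252763, f(19/6) ≈ 1.427116, f(23/6) ≈ 1.575536, f(4.5) ≈ 1.704748, f(31/6) ≈ 1.819158, f(35/6) ≈ 1.921813.
Sum = Δu · [f(2.5) + f(19/6) + f(23/6) + ...].
Sum ≈ 6.467423.

6.467423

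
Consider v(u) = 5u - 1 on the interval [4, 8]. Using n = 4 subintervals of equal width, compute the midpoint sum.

116

Δu = (8 − 4)/4 = 1.
Midpoints: 4.5, 5.5, 6.5, 7.5.
v(4.5) = 21.5, v(5.5) = 26.5, v(6.5) = 31.5, v(7.5) = 36.5.
Sum = Δu · [v(4.5) + v(5.5) + v(6.5) + v(7.5)].
Sum = 116.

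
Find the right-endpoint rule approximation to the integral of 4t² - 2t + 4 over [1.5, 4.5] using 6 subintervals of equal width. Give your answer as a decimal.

128

Δt = (4.5 − 1.5)/6 = 0.5.
Right endpoints: 2, 2.5, 3, 3.5, 4, 4.5.
f(2) = 16, f(2.5) = 24, f(3) = 34, f(3.5) = 46, f(4) = 60, f(4.5) = 76.
Sum = Δt · [f(2) + f(2.5) + f(3) + ...].
Sum = 128.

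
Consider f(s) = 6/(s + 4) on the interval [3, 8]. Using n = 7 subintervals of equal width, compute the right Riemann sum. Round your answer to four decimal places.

3.1099

Δs = (8 − 3)/7 = 5/7.
Right endpoints: 26/7, 31/7, 36/7, 41/7, 46/7, 51/7, 8.
f(26/7) = 7/9, f(31/7) = 42/59, f(36/7) = 0.65625, f(41/7) = 14/23, f(46/7) = 21/37, f(51/7) = 42/79, f(8) = 0.5.
Sum = Δs · [f(26/7) + f(31/7) + f(36/7) + ...].
Sum ≈ 3.1099.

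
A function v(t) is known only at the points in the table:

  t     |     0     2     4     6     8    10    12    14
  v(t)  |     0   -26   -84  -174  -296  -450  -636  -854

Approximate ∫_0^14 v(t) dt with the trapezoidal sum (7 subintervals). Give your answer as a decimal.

Δt = 2.
T_7 = (2/2)·[0 + 2·(-26) + 2·(-84) + 2·(-174) + 2·(-296) + 2·(-450) + 2·(-636) + (-854)] = -4186.

-4186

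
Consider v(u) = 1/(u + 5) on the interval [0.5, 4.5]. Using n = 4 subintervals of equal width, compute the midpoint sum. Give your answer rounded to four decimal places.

Δu = (4.5 − 0.5)/4 = 1.
Midpoints: 1, 2, 3, 4.
v(1) = 1/6, v(2) = 1/7, v(3) = 0.125, v(4) = 1/9.
Sum = Δu · [v(1) + v(2) + v(3) + v(4)].
Sum ≈ 0.5456.

0.5456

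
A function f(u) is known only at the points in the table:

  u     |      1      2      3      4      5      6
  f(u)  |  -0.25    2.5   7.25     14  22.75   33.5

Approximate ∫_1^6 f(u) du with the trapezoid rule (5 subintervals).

Δu = 1.
T_5 = (1/2)·[(-0.25) + 2·2.5 + 2·7.25 + 2·14 + 2·22.75 + 33.5] = 63.125.

63.125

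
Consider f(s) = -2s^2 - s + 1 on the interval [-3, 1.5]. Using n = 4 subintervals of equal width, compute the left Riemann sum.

-19.3359375

Δs = (1.5 − (-3))/4 = 1.125.
Left endpoints: -3, -1.875, -0.75, 0.375.
f(-3) = -14, f(-1.875) = -4.15625, f(-0.75) = 0.625, f(0.375) = 0.34375.
Sum = Δs · [f(-3) + f(-1.875) + f(-0.75) + f(0.375)].
Sum = -19.3359375.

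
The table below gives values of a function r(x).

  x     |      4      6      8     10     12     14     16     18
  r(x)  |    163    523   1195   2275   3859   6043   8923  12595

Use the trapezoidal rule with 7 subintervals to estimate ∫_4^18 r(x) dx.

Δx = 2.
T_7 = (2/2)·[163 + 2·523 + 2·1195 + 2·2275 + 2·3859 + 2·6043 + 2·8923 + 12595] = 58394.

58394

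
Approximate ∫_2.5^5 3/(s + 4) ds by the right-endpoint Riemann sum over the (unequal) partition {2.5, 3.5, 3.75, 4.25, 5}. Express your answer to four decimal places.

Subinterval widths: 1, 0.25, 0.5, 0.75.
Right endpoints: 3.5, 3.75, 4.25, 5.
f(3.5) = 0.4, f(3.75) = 12/31, f(4.25) = 4/11, f(5) = 1/3.
Sum = Σ Δs_i · f(s_i).
Sum ≈ 0.9286.

0.9286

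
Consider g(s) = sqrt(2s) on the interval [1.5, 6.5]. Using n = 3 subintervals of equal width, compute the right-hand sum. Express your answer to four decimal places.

Δs = (6.5 − 1.5)/3 = 5/3.
Right endpoints: 19/6, 29/6, 6.5.
g(19/6) ≈ 2.5166, g(29/6) ≈ 3.1091, g(6.5) ≈ 3.6056.
Sum = Δs · [g(19/6) + g(29/6) + g(6.5)].
Sum ≈ 15.3855.

15.3855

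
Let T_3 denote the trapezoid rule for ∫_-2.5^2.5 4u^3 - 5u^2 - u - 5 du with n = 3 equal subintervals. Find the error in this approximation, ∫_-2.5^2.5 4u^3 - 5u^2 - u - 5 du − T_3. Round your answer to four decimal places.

Exact integral: ∫_-2.5^2.5 f(u) du ≈ -77.083333.
T_3 ≈ -88.657407.
Error ≈ -77.083333 − (-88.657407) ≈ 11.5741.

11.5741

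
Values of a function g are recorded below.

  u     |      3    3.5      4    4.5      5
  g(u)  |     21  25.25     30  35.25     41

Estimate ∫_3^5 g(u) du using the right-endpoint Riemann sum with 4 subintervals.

65.75

Δu = 0.5.
Sum = 0.5·[25.25 + 30 + 35.25 + 41] = 65.75.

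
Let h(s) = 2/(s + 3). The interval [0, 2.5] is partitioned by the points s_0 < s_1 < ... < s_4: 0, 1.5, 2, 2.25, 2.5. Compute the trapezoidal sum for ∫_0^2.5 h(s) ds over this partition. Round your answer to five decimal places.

Subinterval widths: 1.5, 0.5, 0.25, 0.25.
h(0) = 2/3, h(1.5) = 4/9, h(2) = 0.4, h(2.25) = 8/21, h(2.5) = 4/11.
On each subinterval the trapezoid contributes (Δs_i/2)·[h(s_{i-1}) + h(s_i)].
Sum ≈ 1.23514.

1.23514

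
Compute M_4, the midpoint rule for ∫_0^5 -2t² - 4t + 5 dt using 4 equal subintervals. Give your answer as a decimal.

-107.03125

Δt = (5 − 0)/4 = 1.25.
Midpoints: 0.625, 1.875, 3.125, 4.375.
f(0.625) = 1.71875, f(1.875) = -9.53125, f(3.125) = -27.03125, f(4.375) = -50.78125.
Sum = Δt · [f(0.625) + f(1.875) + f(3.125) + f(4.375)].
Sum = -107.03125.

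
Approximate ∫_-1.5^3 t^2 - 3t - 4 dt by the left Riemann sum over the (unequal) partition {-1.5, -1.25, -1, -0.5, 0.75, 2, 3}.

-14.90625

Subinterval widths: 0.25, 0.25, 0.5, 1.25, 1.25, 1.
Left endpoints: -1.5, -1.25, -1, -0.5, 0.75, 2.
f(-1.5) = 2.75, f(-1.25) = 1.3125, f(-1) = 0, f(-0.5) = -2.25, f(0.75) = -5.6875, f(2) = -6.
Sum = Σ Δt_i · f(t_i).
Sum = -14.90625.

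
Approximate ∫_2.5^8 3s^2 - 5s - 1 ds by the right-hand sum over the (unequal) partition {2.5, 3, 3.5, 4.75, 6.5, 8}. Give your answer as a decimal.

Subinterval widths: 0.5, 0.5, 1.25, 1.75, 1.5.
Right endpoints: 3, 3.5, 4.75, 6.5, 8.
f(3) = 11, f(3.5) = 18.25, f(4.75) = 42.9375, f(6.5) = 93.25, f(8) = 151.
Sum = Σ Δs_i · f(s_i).
Sum = 457.984375.

457.984375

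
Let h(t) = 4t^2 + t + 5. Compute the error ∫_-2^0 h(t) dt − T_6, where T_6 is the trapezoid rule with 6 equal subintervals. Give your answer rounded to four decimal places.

Exact integral: ∫_-2^0 h(t) dt ≈ 18.666667.
T_6 ≈ 18.814815.
Error ≈ 18.666667 − 18.814815 ≈ -0.1481.

-0.1481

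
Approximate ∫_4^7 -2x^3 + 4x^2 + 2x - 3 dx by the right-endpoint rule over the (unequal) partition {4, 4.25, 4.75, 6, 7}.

-905.4921875

Subinterval widths: 0.25, 0.5, 1.25, 1.
Right endpoints: 4.25, 4.75, 6, 7.
f(4.25) = -75.78125, f(4.75) = -117.59375, f(6) = -279, f(7) = -479.
Sum = Σ Δx_i · f(x_i).
Sum = -905.4921875.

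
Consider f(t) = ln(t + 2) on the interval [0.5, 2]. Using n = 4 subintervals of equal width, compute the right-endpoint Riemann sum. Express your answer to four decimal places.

1.8408

Δt = (2 − 0.5)/4 = 0.375.
Right endpoints: 0.875, 1.25, 1.625, 2.
f(0.875) ≈ 1.0561, f(1.25) ≈ 1.1787, f(1.625) ≈ 1.2879, f(2) ≈ 1.3863.
Sum = Δt · [f(0.875) + f(1.25) + f(1.625) + f(2)].
Sum ≈ 1.8408.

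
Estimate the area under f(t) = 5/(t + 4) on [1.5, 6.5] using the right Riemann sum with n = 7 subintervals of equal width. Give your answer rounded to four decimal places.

Δt = (6.5 − 1.5)/7 = 5/7.
Right endpoints: 31/14, 41/14, 51/14, 61/14, 71/14, 81/14, 6.5.
f(31/14) = 70/87, f(41/14) = 70/97, f(51/14) = 70/107, f(61/14) = 70/117, f(71/14) = 70/127, f(81/14) = 70/137, f(6.5) = 10/21.
Sum = Δt · [f(31/14) + f(41/14) + f(51/14) + ...].
Sum ≈ 3.0836.

3.0836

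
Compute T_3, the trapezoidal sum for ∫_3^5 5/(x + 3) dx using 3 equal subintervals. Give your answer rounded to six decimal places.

Δx = (5 − 3)/3 = 2/3.
f(3) = 5/6, f(11/3) = 0.75, f(13/3) = 15/22, f(5) = 0.625.
T_3 = (Δx/2)·[f(x_0) + 2f(x_1) + 2f(x_2) + f(x_3)].
Sum ≈ 1.440657.

1.440657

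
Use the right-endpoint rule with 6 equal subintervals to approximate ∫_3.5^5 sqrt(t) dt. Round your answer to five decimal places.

Δt = (5 − 3.5)/6 = 0.25.
Right endpoints: 3.75, 4, 4.25, 4.5, 4.75, 5.
f(3.75) ≈ 1.93649, f(4) ≈ 2.00000, f(4.25) ≈ 2.06155, f(4.5) ≈ 2.12132, f(4.75) ≈ 2.17945, f(5) ≈ 2.23607.
Sum = Δt · [f(3.75) + f(4) + f(4.25) + ...].
Sum ≈ 3.13372.

3.13372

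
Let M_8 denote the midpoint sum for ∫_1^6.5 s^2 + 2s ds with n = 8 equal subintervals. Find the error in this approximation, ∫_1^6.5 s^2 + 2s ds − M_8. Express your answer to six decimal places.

Exact integral: ∫_1^6.5 f(s) ds ≈ 132.45833333.
M_8 ≈ 132.24169922.
Error ≈ 132.45833333 − 132.24169922 ≈ 0.216634.

0.216634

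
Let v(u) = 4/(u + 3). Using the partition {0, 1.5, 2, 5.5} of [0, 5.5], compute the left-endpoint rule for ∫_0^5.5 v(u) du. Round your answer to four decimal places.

5.2444

Subinterval widths: 1.5, 0.5, 3.5.
Left endpoints: 0, 1.5, 2.
v(0) = 4/3, v(1.5) = 8/9, v(2) = 0.8.
Sum = Σ Δu_i · v(u_i).
Sum ≈ 5.2444.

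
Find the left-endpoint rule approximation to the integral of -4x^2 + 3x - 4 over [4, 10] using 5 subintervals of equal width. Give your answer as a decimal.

-960.96

Δx = (10 − 4)/5 = 1.2.
Left endpoints: 4, 5.2, 6.4, 7.6, 8.8.
f(4) = -56, f(5.2) = -96.56, f(6.4) = -148.64, f(7.6) = -212.24, f(8.8) = -287.36.
Sum = Δx · [f(4) + f(5.2) + f(6.4) + f(7.6) + f(8.8)].
Sum = -960.96.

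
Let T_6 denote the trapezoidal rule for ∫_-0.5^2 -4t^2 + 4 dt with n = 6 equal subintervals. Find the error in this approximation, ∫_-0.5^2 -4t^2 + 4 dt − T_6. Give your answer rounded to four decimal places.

0.2894

Exact integral: ∫_-0.5^2 f(t) dt ≈ -0.833333.
T_6 ≈ -1.122685.
Error ≈ -0.833333 − (-1.122685) ≈ 0.2894.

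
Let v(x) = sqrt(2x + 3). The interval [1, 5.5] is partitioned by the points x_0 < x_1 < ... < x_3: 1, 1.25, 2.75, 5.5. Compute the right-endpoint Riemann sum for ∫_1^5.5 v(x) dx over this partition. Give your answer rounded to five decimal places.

15.24907

Subinterval widths: 0.25, 1.5, 2.75.
Right endpoints: 1.25, 2.75, 5.5.
v(1.25) ≈ 2.34521, v(2.75) ≈ 2.91548, v(5.5) ≈ 3.74166.
Sum = Σ Δx_i · v(x_i).
Sum ≈ 15.24907.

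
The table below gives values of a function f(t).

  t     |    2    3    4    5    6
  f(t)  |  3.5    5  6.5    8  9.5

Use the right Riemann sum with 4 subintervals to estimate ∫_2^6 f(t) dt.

29

Δt = 1.
Sum = 1·[5 + 6.5 + 8 + 9.5] = 29.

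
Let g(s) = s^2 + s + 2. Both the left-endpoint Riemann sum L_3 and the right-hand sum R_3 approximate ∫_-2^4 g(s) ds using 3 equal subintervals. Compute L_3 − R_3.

-36

L_3 = 28.
R_3 = 64.
L_3 − R_3 = -36.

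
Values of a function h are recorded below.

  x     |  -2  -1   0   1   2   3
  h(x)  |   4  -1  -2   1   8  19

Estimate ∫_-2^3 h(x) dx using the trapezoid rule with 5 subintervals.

Δx = 1.
T_5 = (1/2)·[4 + 2·(-1) + 2·(-2) + 2·1 + 2·8 + 19] = 17.5.

17.5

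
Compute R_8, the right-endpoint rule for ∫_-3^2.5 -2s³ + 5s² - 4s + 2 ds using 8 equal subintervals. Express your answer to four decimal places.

Δs = (2.5 − (-3))/8 = 0.6875.
Right endpoints: -2.3125, -1.625, -0.9375, -0.25, 0.4375, 1.125, 1.8125, 2.5.
f(-2.3125) = 128453/2048, f(-1.625) = 30.28515625, f(-0.9375) = 24151/2048, f(-0.25) = 3.34375, f(0.4375) = 2129/2048, f(1.125) = 0.98046875, f(1.8125) = -1501/2048, f(2.5) = -8.
Sum = Δs · [f(-2.3125) + f(-1.625) + f(-0.9375) + ...].
Sum ≈ 69.7329.

69.7329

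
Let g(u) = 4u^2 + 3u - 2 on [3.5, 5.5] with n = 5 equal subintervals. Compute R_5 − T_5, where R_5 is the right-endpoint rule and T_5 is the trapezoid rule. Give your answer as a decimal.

15.6

R_5 = 203.48.
T_5 = 187.88.
R_5 − T_5 = 15.6.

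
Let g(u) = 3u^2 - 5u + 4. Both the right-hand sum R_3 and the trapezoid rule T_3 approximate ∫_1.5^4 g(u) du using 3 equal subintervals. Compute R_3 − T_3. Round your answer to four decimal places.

R_3 ≈ 49.097222.
T_3 ≈ 37.118056.
R_3 − T_3 ≈ 11.9792.

11.9792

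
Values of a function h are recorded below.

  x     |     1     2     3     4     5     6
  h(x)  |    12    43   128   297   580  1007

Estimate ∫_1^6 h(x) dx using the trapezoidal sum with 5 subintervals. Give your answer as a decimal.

Δx = 1.
T_5 = (1/2)·[12 + 2·43 + 2·128 + 2·297 + 2·580 + 1007] = 1557.5.

1557.5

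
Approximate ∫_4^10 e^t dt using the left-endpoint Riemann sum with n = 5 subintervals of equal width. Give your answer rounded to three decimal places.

Δt = (10 − 4)/5 = 1.2.
Left endpoints: 4, 5.2, 6.4, 7.6, 8.8.
f(4) ≈ 54.598, f(5.2) ≈ 181.272, f(6.4) ≈ 601.845, f(7.6) ≈ 1998.196, f(8.8) ≈ 6634.244.
Sum = Δt · [f(4) + f(5.2) + f(6.4) + f(7.6) + f(8.8)].
Sum ≈ 11364.186.

11364.186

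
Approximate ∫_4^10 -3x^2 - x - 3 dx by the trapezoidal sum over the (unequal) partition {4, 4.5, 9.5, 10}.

Subinterval widths: 0.5, 5, 0.5.
f(4) = -55, f(4.5) = -68.25, f(9.5) = -283.25, f(10) = -313.
On each subinterval the trapezoid contributes (Δx_i/2)·[f(x_{i-1}) + f(x_i)].
Sum = -1058.625.

-1058.625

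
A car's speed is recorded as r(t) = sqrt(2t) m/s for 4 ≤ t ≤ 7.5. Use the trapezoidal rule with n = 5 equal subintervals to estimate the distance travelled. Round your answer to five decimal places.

11.81856

Δt = (7.5 − 4)/5 = 0.7.
r(4) ≈ 2.82843, r(4.7) ≈ 3.06594, r(5.4) ≈ 3.28634, r(6.1) ≈ 3.49285, r(6.8) ≈ 3.68782, r(7.5) ≈ 3.87298.
T_5 = (Δt/2)·[r(t_0) + 2r(t_1) + ... + 2r(t_{4}) + r(t_5)].
Sum ≈ 11.81856.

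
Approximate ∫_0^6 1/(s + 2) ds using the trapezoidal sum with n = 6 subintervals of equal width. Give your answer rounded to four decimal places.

Δs = (6 − 0)/6 = 1.
f(0) = 0.5, f(1) = 1/3, f(2) = 0.25, f(3) = 0.2, f(4) = 1/6, f(5) = 1/7, f(6) = 0.125.
T_6 = (Δs/2)·[f(s_0) + 2f(s_1) + ... + 2f(s_{5}) + f(s_6)].
Sum ≈ 1.4054.

1.4054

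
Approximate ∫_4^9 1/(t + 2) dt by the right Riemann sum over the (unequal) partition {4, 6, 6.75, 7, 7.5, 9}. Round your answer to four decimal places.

Subinterval widths: 2, 0.75, 0.25, 0.5, 1.5.
Right endpoints: 6, 6.75, 7, 7.5, 9.
f(6) = 0.125, f(6.75) = 4/35, f(7) = 1/9, f(7.5) = 2/19, f(9) = 1/11.
Sum = Σ Δt_i · f(t_i).
Sum ≈ 0.5525.

0.5525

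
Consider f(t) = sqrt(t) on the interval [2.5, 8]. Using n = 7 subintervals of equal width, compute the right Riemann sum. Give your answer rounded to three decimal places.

Δt = (8 − 2.5)/7 = 11/14.
Right endpoints: 23/7, 57/14, 34/7, 79/14, 45/7, 101/14, 8.
f(23/7) ≈ 1.813, f(57/14) ≈ 2.018, f(34/7) ≈ 2.204, f(79/14) ≈ 2.375, f(45/7) ≈ 2.535, f(101/14) ≈ 2.686, f(8) ≈ 2.828.
Sum = Δt · [f(23/7) + f(57/14) + f(34/7) + ...].
Sum ≈ 12.933.

12.933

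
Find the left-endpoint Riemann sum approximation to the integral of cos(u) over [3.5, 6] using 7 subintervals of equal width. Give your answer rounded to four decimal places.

Δu = (6 − 3.5)/7 = 5/14.
Left endpoints: 3.5, 27/7, 59/14, 32/7, 69/14, 37/7, 79/14.
f(3.5) ≈ -0.9365, f(27/7) ≈ -0.7547, f(59/14) ≈ -0.4778, f(32/7) ≈ -0.1405, f(69/14) ≈ 0.2145, f(37/7) ≈ 0.5424, f(79/14) ≈ 0.8019.
Sum = Δu · [f(3.5) + f(27/7) + f(59/14) + ...].
Sum ≈ -0.2681.

-0.2681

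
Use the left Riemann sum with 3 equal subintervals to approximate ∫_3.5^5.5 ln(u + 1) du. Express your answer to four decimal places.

Δu = (5.5 − 3.5)/3 = 2/3.
Left endpoints: 3.5, 25/6, 29/6.
f(3.5) ≈ 1.5041, f(25/6) ≈ 1.6422, f(29/6) ≈ 1.7636.
Sum = Δu · [f(3.5) + f(25/6) + f(29/6)].
Sum ≈ 3.2733.

3.2733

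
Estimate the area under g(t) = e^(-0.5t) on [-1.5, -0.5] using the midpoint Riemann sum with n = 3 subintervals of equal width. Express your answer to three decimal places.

1.664

Δt = (-0.5 − (-1.5))/3 = 1/3.
Midpoints: -4/3, -1, -2/3.
g(-4/3) ≈ 1.948, g(-1) ≈ 1.649, g(-2/3) ≈ 1.396.
Sum = Δt · [g(-4/3) + g(-1) + g(-2/3)].
Sum ≈ 1.664.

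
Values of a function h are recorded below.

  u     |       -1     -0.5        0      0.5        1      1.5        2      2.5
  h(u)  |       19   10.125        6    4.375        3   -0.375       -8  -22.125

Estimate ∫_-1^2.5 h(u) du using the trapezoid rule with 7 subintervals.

Δu = 0.5.
T_7 = (0.5/2)·[19 + 2·10.125 + 2·6 + 2·4.375 + 2·3 + 2·(-0.375) + 2·(-8) + (-22.125)] = 6.78125.

6.78125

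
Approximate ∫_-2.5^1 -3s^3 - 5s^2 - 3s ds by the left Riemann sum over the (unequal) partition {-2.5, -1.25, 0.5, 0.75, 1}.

29.6875

Subinterval widths: 1.25, 1.75, 0.25, 0.25.
Left endpoints: -2.5, -1.25, 0.5, 0.75.
f(-2.5) = 23.125, f(-1.25) = 1.796875, f(0.5) = -3.125, f(0.75) = -6.328125.
Sum = Σ Δs_i · f(s_i).
Sum = 29.6875.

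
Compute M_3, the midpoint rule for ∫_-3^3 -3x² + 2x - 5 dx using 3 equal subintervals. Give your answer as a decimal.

Δx = (3 − (-3))/3 = 2.
Midpoints: -2, 0, 2.
f(-2) = -21, f(0) = -5, f(2) = -13.
Sum = Δx · [f(-2) + f(0) + f(2)].
Sum = -78.

-78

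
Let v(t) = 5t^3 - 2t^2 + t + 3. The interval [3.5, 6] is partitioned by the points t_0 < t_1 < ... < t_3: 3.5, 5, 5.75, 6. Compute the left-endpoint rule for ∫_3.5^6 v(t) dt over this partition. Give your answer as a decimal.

Subinterval widths: 1.5, 0.75, 0.25.
Left endpoints: 3.5, 5, 5.75.
v(3.5) = 196.375, v(5) = 583, v(5.75) = 893.171875.
Sum = Σ Δt_i · v(t_i).
Sum = 955.10546875.

955.10546875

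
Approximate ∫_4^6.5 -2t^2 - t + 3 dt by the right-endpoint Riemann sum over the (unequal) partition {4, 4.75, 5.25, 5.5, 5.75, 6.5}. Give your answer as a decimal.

Subinterval widths: 0.75, 0.5, 0.25, 0.25, 0.75.
Right endpoints: 4.75, 5.25, 5.5, 5.75, 6.5.
f(4.75) = -46.875, f(5.25) = -57.375, f(5.5) = -63, f(5.75) = -68.875, f(6.5) = -88.
Sum = Σ Δt_i · f(t_i).
Sum = -162.8125.

-162.8125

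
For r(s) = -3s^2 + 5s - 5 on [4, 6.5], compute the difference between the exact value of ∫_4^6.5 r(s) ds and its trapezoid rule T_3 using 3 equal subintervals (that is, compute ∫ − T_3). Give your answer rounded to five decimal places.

0.86806

Exact integral: ∫_4^6.5 r(s) ds = -157.5.
T_3 ≈ -158.3680556.
Error ≈ -157.5 − (-158.3680556) ≈ 0.86806.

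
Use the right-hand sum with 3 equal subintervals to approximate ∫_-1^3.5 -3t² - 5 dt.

-96.75

Δt = (3.5 − (-1))/3 = 1.5.
Right endpoints: 0.5, 2, 3.5.
f(0.5) = -5.75, f(2) = -17, f(3.5) = -41.75.
Sum = Δt · [f(0.5) + f(2) + f(3.5)].
Sum = -96.75.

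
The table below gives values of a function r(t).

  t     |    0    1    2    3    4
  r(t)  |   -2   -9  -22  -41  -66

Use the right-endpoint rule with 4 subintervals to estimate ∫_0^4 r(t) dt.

Δt = 1.
Sum = 1·[(-9) + (-22) + (-41) + (-66)] = -138.

-138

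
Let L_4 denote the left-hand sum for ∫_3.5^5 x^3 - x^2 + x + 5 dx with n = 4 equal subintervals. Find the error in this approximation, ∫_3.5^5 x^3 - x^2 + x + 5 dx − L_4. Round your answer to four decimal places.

12.8760

Exact integral: ∫_3.5^5 f(x) dx = 105.234375.
L_4 ≈ 92.358398.
Error ≈ 105.234375 − 92.358398 ≈ 12.8760.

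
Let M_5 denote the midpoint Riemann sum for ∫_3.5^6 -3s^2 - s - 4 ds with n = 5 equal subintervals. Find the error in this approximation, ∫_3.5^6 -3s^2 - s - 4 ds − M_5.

Exact integral: ∫_3.5^6 f(s) ds = -195.
M_5 = -194.84375.
Error = -195 − (-194.84375) = -0.15625.

-0.15625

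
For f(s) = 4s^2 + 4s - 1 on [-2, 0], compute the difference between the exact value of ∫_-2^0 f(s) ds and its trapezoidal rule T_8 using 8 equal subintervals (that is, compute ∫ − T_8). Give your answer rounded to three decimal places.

-0.083

Exact integral: ∫_-2^0 f(s) ds ≈ 0.66667.
T_8 = 0.75.
Error ≈ 0.66667 − 0.75 ≈ -0.083.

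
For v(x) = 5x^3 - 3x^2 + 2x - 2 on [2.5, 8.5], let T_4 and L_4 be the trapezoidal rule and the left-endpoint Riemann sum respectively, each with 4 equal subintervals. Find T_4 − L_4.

2104.875

T_4 = 6110.625.
L_4 = 4005.75.
T_4 − L_4 = 2104.875.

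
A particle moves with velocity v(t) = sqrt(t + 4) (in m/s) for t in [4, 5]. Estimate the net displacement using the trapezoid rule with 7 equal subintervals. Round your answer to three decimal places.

2.915

Δt = (5 − 4)/7 = 1/7.
v(4) ≈ 2.828, v(29/7) ≈ 2.854, v(30/7) ≈ 2.878, v(31/7) ≈ 2.903, v(32/7) ≈ 2.928, v(33/7) ≈ 2.952, v(34/7) ≈ 2.976, v(5) ≈ 3.000.
T_7 = (Δt/2)·[v(t_0) + 2v(t_1) + ... + 2v(t_{6}) + v(t_7)].
Sum ≈ 2.915.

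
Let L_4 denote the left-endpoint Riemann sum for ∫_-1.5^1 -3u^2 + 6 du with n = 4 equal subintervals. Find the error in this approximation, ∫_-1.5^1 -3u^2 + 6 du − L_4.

Exact integral: ∫_-1.5^1 f(u) du = 10.625.
L_4 = 8.96484375.
Error = 10.625 − 8.96484375 = 1.66015625.

1.66015625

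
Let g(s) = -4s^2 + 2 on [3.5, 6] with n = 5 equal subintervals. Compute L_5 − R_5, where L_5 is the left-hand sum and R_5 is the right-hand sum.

L_5 = -202.5.
R_5 = -250.
L_5 − R_5 = 47.5.

47.5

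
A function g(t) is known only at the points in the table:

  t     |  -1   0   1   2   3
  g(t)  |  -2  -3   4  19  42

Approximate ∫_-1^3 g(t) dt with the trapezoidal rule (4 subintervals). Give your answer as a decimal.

Δt = 1.
T_4 = (1/2)·[(-2) + 2·(-3) + 2·4 + 2·19 + 42] = 40.

40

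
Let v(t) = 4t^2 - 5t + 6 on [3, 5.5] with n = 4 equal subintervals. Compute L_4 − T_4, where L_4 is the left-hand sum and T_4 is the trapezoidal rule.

-22.65625

L_4 = 125.703125.
T_4 = 148.359375.
L_4 − T_4 = -22.65625.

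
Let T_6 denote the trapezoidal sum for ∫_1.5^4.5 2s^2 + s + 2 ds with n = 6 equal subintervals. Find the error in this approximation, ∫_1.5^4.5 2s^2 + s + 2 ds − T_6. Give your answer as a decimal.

-0.25

Exact integral: ∫_1.5^4.5 f(s) ds = 73.5.
T_6 = 73.75.
Error = 73.5 − 73.75 = -0.25.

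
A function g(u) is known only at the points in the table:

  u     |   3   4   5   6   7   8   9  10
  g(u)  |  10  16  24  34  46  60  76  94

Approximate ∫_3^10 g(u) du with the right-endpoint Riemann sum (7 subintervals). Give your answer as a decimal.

Δu = 1.
Sum = 1·[16 + 24 + 34 + 46 + 60 + 76 + 94] = 350.

350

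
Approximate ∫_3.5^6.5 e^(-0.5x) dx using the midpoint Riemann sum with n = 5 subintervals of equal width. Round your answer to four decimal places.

0.2690

Δx = (6.5 − 3.5)/5 = 0.6.
Midpoints: 3.8, 4.4, 5, 5.6, 6.2.
f(3.8) ≈ 0.1496, f(4.4) ≈ 0.1108, f(5) ≈ 0.0821, f(5.6) ≈ 0.0608, f(6.2) ≈ 0.0450.
Sum = Δx · [f(3.8) + f(4.4) + f(5) + f(5.6) + f(6.2)].
Sum ≈ 0.2690.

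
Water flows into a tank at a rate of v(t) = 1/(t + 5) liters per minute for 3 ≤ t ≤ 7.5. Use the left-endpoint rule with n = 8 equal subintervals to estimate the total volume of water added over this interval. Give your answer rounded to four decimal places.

0.4592

Δt = (7.5 − 3)/8 = 0.5625.
Left endpoints: 3, 3.5625, 4.125, 4.6875, 5.25, 5.8125, 6.375, 6.9375.
v(3) = 0.125, v(3.5625) = 16/137, v(4.125) = 8/73, v(4.6875) = 16/155, v(5.25) = 4/41, v(5.8125) = 16/173, v(6.375) = 8/91, v(6.9375) = 16/191.
Sum = Δt · [v(3) + v(3.5625) + v(4.125) + ...].
Sum ≈ 0.4592.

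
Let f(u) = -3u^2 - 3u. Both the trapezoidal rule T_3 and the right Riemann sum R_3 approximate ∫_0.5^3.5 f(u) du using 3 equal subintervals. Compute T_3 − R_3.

T_3 = -62.25.
R_3 = -84.75.
T_3 − R_3 = 22.5.

22.5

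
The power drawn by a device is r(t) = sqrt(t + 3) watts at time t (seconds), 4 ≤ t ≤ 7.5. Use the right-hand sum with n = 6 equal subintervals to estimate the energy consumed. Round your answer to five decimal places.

Δt = (7.5 − 4)/6 = 7/12.
Right endpoints: 55/12, 31/6, 5.75, 19/3, 83/12, 7.5.
r(55/12) ≈ 2.75379, r(31/6) ≈ 2.85774, r(5.75) ≈ 2.95804, r(19/3) ≈ 3.05505, r(83/12) ≈ 3.14907, r(7.5) ≈ 3.24037.
Sum = Δt · [r(55/12) + r(31/6) + r(5.75) + ...].
Sum ≈ 10.50820.

10.50820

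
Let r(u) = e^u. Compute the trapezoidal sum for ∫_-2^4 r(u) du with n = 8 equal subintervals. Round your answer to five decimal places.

Δu = (4 − (-2))/8 = 0.75.
r(-2) ≈ 0.13534, r(-1.25) ≈ 0.28650, r(-0.5) ≈ 0.60653, r(0.25) ≈ 1.28403, r(1) ≈ 2.71828, r(1.75) ≈ 5.75460, r(2.5) ≈ 12.18249, r(3.25) ≈ 25.79034, r(4) ≈ 54.59815.
T_8 = (Δu/2)·[r(u_0) + 2r(u_1) + ... + 2r(u_{7}) + r(u_8)].
Sum ≈ 56.99214.

56.99214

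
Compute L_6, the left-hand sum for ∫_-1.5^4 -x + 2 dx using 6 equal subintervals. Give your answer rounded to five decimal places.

Δx = (4 − (-1.5))/6 = 11/12.
Left endpoints: -1.5, -7/12, 1/3, 1.25, 13/6, 37/12.
f(-1.5) = 3.5, f(-7/12) = 31/12, f(1/3) = 5/3, f(1.25) = 0.75, f(13/6) = -1/6, f(37/12) = -13/12.
Sum = Δx · [f(-1.5) + f(-7/12) + f(1/3) + ...].
Sum ≈ 6.64583.

6.64583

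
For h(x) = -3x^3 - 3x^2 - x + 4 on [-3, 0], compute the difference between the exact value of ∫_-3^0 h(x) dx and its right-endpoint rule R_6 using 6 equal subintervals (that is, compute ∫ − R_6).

12.9375

Exact integral: ∫_-3^0 h(x) dx = 50.25.
R_6 = 37.3125.
Error = 50.25 − 37.3125 = 12.9375.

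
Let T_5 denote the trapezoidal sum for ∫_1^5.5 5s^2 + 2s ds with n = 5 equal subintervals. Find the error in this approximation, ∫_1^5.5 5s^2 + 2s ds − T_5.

-3.0375

Exact integral: ∫_1^5.5 f(s) ds = 304.875.
T_5 = 307.9125.
Error = 304.875 − 307.9125 = -3.0375.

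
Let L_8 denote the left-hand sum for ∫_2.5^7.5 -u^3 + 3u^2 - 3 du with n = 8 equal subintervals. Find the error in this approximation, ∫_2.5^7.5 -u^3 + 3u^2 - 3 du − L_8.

-76.171875

Exact integral: ∫_2.5^7.5 f(u) du = -390.
L_8 = -313.828125.
Error = -390 − (-313.828125) = -76.171875.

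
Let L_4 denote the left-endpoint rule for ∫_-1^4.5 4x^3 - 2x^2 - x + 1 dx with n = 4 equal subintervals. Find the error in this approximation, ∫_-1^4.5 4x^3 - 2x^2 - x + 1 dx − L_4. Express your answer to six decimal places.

190.165365

Exact integral: ∫_-1^4.5 f(x) dx ≈ 343.52083333.
L_4 = 153.35546875.
Error ≈ 343.52083333 − 153.35546875 ≈ 190.165365.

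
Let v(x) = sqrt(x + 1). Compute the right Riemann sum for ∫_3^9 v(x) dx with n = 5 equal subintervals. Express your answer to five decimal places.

Δx = (9 − 3)/5 = 1.2.
Right endpoints: 4.2, 5.4, 6.6, 7.8, 9.
v(4.2) ≈ 2.28035, v(5.4) ≈ 2.52982, v(6.6) ≈ 2.75681, v(7.8) ≈ 2.96648, v(9) ≈ 3.16228.
Sum = Δx · [v(4.2) + v(5.4) + v(6.6) + v(7.8) + v(9)].
Sum ≈ 16.43489.

16.43489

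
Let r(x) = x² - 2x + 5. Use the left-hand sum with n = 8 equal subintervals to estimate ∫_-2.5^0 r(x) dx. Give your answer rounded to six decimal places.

Δx = (0 − (-2.5))/8 = 0.3125.
Left endpoints: -2.5, -2.1875, -1.875, -1.5625, -1.25, -0.9375, -0.625, -0.3125.
r(-2.5) = 16.25, r(-2.1875) = 14.16015625, r(-1.875) = 12.265625, r(-1.5625) = 10.56640625, r(-1.25) = 9.0625, r(-0.9375) = 7.75390625, r(-0.625) = 6.640625, r(-0.3125) = 5.72265625.
Sum = Δx · [r(-2.5) + r(-2.1875) + r(-1.875) + ...].
Sum ≈ 25.756836.

25.756836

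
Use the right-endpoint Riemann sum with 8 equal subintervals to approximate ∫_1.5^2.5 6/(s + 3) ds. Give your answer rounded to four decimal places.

Δs = (2.5 − 1.5)/8 = 0.125.
Right endpoints: 1.625, 1.75, 1.875, 2, 2.125, 2.25, 2.375, 2.5.
f(1.625) = 48/37, f(1.75) = 24/19, f(1.875) = 16/13, f(2) = 1.2, f(2.125) = 48/41, f(2.25) = 8/7, f(2.375) = 48/43, f(2.5) = 12/11.
Sum = Δs · [f(1.625) + f(1.75) + f(1.875) + ...].
Sum ≈ 1.1890.

1.1890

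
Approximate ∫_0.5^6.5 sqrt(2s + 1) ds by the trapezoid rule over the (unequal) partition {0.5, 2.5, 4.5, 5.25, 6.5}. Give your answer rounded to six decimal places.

Subinterval widths: 2, 2, 0.75, 1.25.
f(0.5) ≈ 1.414214, f(2.5) ≈ 2.449490, f(4.5) ≈ 3.162278, f(5.25) ≈ 3.391165, f(6.5) ≈ 3.741657.
On each subinterval the trapezoid contributes (Δs_i/2)·[f(s_{i-1}) + f(s_i)].
Sum ≈ 16.391026.

16.391026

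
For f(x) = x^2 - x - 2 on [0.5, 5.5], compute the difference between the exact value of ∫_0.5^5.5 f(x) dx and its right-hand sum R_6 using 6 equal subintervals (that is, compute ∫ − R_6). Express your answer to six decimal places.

Exact integral: ∫_0.5^5.5 f(x) dx ≈ 30.41666667.
R_6 ≈ 41.41203704.
Error ≈ 30.41666667 − 41.41203704 ≈ -10.995370.

-10.995370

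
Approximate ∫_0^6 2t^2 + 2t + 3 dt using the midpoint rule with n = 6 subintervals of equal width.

197

Δt = (6 − 0)/6 = 1.
Midpoints: 0.5, 1.5, 2.5, 3.5, 4.5, 5.5.
f(0.5) = 4.5, f(1.5) = 10.5, f(2.5) = 20.5, f(3.5) = 34.5, f(4.5) = 52.5, f(5.5) = 74.5.
Sum = Δt · [f(0.5) + f(1.5) + f(2.5) + ...].
Sum = 197.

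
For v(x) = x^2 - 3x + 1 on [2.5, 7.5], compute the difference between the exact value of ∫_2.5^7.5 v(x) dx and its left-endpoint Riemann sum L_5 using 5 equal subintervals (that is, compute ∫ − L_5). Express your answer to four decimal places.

Exact integral: ∫_2.5^7.5 v(x) dx ≈ 65.416667.
L_5 = 48.75.
Error ≈ 65.416667 − 48.75 ≈ 16.6667.

16.6667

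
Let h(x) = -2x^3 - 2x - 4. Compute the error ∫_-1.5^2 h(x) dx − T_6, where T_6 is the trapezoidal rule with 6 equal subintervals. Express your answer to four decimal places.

Exact integral: ∫_-1.5^2 h(x) dx = -21.21875.
T_6 ≈ -21.516493.
Error ≈ -21.21875 − (-21.516493) ≈ 0.2977.

0.2977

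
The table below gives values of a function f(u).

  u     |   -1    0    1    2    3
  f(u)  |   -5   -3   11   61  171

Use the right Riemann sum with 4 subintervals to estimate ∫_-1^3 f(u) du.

240

Δu = 1.
Sum = 1·[(-3) + 11 + 61 + 171] = 240.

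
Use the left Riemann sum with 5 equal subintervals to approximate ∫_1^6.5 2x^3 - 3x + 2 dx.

574.2

Δx = (6.5 − 1)/5 = 1.1.
Left endpoints: 1, 2.1, 3.2, 4.3, 5.4.
f(1) = 1, f(2.1) = 14.222, f(3.2) = 57.936, f(4.3) = 148.114, f(5.4) = 300.728.
Sum = Δx · [f(1) + f(2.1) + f(3.2) + f(4.3) + f(5.4)].
Sum = 574.2.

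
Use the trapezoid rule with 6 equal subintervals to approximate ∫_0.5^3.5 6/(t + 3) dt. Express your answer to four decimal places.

3.7215

Δt = (3.5 − 0.5)/6 = 0.5.
f(0.5) = 12/7, f(1) = 1.5, f(1.5) = 4/3, f(2) = 1.2, f(2.5) = 12/11, f(3) = 1, f(3.5) = 12/13.
T_6 = (Δt/2)·[f(t_0) + 2f(t_1) + ... + 2f(t_{5}) + f(t_6)].
Sum ≈ 3.7215.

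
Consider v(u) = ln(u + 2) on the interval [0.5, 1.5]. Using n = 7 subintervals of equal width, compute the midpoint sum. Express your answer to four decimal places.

Δu = (1.5 − 0.5)/7 = 1/7.
Midpoints: 4/7, 5/7, 6/7, 1, 8/7, 9/7, 10/7.
v(4/7) ≈ 0.9445, v(5/7) ≈ 0.9985, v(6/7) ≈ 1.0498, v(1) ≈ 1.0986, v(8/7) ≈ 1.1451, v(9/7) ≈ 1.1896, v(10/7) ≈ 1.2321.
Sum = Δu · [v(4/7) + v(5/7) + v(6/7) + ...].
Sum ≈ 1.0940.

1.0940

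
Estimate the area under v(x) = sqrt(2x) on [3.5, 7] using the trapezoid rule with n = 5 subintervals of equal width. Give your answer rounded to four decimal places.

Δx = (7 − 3.5)/5 = 0.7.
v(3.5) ≈ 2.6458, v(4.2) ≈ 2.8983, v(4.9) ≈ 3.1305, v(5.6) ≈ 3.3466, v(6.3) ≈ 3.5496, v(7) ≈ 3.7417.
T_5 = (Δx/2)·[v(x_0) + 2v(x_1) + ... + 2v(x_{4}) + v(x_5)].
Sum ≈ 11.2831.

11.2831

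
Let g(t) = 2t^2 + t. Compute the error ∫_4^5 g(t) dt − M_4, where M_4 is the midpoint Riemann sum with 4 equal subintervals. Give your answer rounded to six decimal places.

Exact integral: ∫_4^5 g(t) dt ≈ 45.16666667.
M_4 = 45.15625.
Error ≈ 45.16666667 − 45.15625 ≈ 0.010417.

0.010417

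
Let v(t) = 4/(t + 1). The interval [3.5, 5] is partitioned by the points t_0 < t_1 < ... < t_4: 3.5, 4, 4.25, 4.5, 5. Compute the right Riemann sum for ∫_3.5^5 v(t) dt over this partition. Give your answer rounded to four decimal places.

1.1056

Subinterval widths: 0.5, 0.25, 0.25, 0.5.
Right endpoints: 4, 4.25, 4.5, 5.
v(4) = 0.8, v(4.25) = 16/21, v(4.5) = 8/11, v(5) = 2/3.
Sum = Σ Δt_i · v(t_i).
Sum ≈ 1.1056.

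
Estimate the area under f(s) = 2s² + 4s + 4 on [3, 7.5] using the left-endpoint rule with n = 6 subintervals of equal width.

334.40625

Δs = (7.5 − 3)/6 = 0.75.
Left endpoints: 3, 3.75, 4.5, 5.25, 6, 6.75.
f(3) = 34, f(3.75) = 47.125, f(4.5) = 62.5, f(5.25) = 80.125, f(6) = 100, f(6.75) = 122.125.
Sum = Δs · [f(3) + f(3.75) + f(4.5) + ...].
Sum = 334.40625.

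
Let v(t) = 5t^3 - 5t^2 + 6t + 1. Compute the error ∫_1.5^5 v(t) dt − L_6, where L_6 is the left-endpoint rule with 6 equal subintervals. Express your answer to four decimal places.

141.6335

Exact integral: ∫_1.5^5 v(t) dt ≈ 643.963542.
L_6 ≈ 502.330006.
Error ≈ 643.963542 − 502.330006 ≈ 141.6335.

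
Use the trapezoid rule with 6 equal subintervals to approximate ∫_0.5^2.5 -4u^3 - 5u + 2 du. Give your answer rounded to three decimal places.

Δu = (2.5 − 0.5)/6 = 1/3.
f(0.5) = -1, f(5/6) = -121/27, f(7/6) = -275/27, f(1.5) = -19, f(11/6) = -859/27, f(13/6) = -1337/27, f(2.5) = -73.
T_6 = (Δu/2)·[f(u_0) + 2f(u_1) + ... + 2f(u_{5}) + f(u_6)].
Sum ≈ -50.667.

-50.667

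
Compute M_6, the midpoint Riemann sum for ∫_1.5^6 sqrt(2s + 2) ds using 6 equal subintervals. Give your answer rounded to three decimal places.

Δs = (6 − 1.5)/6 = 0.75.
Midpoints: 1.875, 2.625, 3.375, 4.125, 4.875, 5.625.
f(1.875) ≈ 2.398, f(2.625) ≈ 2.693, f(3.375) ≈ 2.958, f(4.125) ≈ 3.202, f(4.875) ≈ 3.428, f(5.625) ≈ 3.640.
Sum = Δs · [f(1.875) + f(2.625) + f(3.375) + ...].
Sum ≈ 13.738.

13.738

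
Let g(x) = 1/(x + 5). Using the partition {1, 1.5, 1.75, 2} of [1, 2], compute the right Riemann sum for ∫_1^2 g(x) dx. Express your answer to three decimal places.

Subinterval widths: 0.5, 0.25, 0.25.
Right endpoints: 1.5, 1.75, 2.
g(1.5) = 2/13, g(1.75) = 4/27, g(2) = 1/7.
Sum = Σ Δx_i · g(x_i).
Sum ≈ 0.150.

0.150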